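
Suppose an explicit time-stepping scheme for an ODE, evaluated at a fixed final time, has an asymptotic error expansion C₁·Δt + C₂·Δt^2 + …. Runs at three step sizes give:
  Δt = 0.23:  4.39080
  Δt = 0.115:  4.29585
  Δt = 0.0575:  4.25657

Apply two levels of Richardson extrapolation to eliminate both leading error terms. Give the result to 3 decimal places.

First eliminate the Δt term (factor 2^1 = 2):
  B₁ = (2·4.29585 − 4.39080)/1 = 4.20090
  B₂ = (2·4.25657 − 4.29585)/1 = 4.21729
Then eliminate the Δt^2 term (factor 2^2 = 4):
  (4·4.21729 − 4.20090)/3 = 4.22275

4.223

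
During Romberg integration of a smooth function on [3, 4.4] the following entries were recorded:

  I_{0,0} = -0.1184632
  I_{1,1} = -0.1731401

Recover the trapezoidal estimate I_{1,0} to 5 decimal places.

From I_{1,1} = (4·I_{1,0} − I_{0,0})/3, solve for I_{1,0}:
4·I_{1,0} = 3·(-0.1731401) + (-0.1184632) = -0.6378835
I_{1,0} = -0.1594709

-0.15947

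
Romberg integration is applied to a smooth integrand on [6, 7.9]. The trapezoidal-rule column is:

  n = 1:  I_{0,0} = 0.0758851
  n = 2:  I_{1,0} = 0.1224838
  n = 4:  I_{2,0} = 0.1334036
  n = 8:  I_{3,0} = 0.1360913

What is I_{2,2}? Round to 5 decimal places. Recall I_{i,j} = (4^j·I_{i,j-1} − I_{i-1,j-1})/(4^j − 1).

Richardson extrapolation on the trapezoidal column (denominator 4−1=3):
I_{1,1} = (4·0.1224838 − 0.0758851) / 3 = 0.1380167
I_{2,1} = 0.1334036 + (0.1334036 − 0.1224838)/3 = 0.1370435
I_{2,2} = 0.1370435 + (0.1370435 − 0.1380167)/15 = 0.1369786
(Column j=1 coincides with Simpson's rule on the same nodes.)

0.13698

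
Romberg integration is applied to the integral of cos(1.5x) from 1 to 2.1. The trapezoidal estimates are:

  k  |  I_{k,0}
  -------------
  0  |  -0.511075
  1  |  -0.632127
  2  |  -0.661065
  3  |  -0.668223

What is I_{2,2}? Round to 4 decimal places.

Richardson extrapolation on the trapezoidal column (denominator 4−1=3):
I_{1,1} = (4·(-0.632127) − (-0.511075)) / 3 = -0.672478
I_{2,1} = -0.661065 + (-0.661065 − (-0.632127))/3 = -0.670711
I_{2,2} = -0.670711 + (-0.670711 − (-0.672478))/15 = -0.670593
(Column j=1 coincides with Simpson's rule on the same nodes.)

-0.6706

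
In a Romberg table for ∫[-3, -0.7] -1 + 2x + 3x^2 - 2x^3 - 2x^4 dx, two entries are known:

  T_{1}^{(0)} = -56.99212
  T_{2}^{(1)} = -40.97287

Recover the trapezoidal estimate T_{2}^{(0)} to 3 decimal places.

From T_{2}^{(1)} = (4·T_{2}^{(0)} − T_{1}^{(0)})/3, solve for T_{2}^{(0)}:
4·T_{2}^{(0)} = 3·(-40.97287) + (-56.99212) = -179.91073
T_{2}^{(0)} = -44.97768

-44.978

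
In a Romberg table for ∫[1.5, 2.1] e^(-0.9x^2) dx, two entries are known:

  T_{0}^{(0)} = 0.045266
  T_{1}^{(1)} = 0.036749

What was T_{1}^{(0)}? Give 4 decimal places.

0.0389

From T_{1}^{(1)} = (4·T_{1}^{(0)} − T_{0}^{(0)})/3, solve for T_{1}^{(0)}:
4·T_{1}^{(0)} = 3·0.036749 + 0.045266 = 0.155513
T_{1}^{(0)} = 0.038878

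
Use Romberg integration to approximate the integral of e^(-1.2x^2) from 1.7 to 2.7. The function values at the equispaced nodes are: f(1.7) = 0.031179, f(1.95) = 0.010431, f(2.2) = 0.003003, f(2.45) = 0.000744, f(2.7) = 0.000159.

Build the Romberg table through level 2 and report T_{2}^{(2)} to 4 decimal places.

0.0068

T_{0}^{(0)} (trapezoid, 1 panel, h=1.0000): 0.015669
T_{1}^{(0)} (trapezoid, 2 panels, h=0.5000): 0.009336
T_{2}^{(0)} (trapezoid, 4 panels, h=0.2500): 0.007462
T_{1}^{(1)} = 0.009336 + (0.009336 − 0.015669)/3 = 0.007225
T_{2}^{(1)} = 0.007462 + (0.007462 − 0.009336)/3 = 0.006837
T_{2}^{(2)} = 0.006837 + (0.006837 − 0.007225)/15 = 0.006811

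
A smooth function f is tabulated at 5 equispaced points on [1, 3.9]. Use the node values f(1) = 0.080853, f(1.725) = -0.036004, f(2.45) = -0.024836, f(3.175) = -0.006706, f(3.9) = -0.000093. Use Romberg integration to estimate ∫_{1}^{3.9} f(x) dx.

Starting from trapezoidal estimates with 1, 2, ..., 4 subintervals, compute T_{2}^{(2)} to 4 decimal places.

T_{0}^{(0)} (trapezoid, 1 panel, h=2.9000): 0.117102
T_{1}^{(0)} (trapezoid, 2 panels, h=1.4500): 0.022539
T_{2}^{(0)} (trapezoid, 4 panels, h=0.7250): -0.019695
T_{1}^{(1)} = 0.022539 + (0.022539 − 0.117102)/3 = -0.008982
T_{2}^{(1)} = -0.019695 + (-0.019695 − 0.022539)/3 = -0.033773
T_{2}^{(2)} = -0.033773 + (-0.033773 − (-0.008982))/15 = -0.035426

-0.0354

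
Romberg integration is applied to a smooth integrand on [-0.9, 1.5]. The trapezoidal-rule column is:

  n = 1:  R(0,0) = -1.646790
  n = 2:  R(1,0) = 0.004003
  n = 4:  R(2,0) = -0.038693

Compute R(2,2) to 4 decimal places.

-0.0934

Richardson extrapolation on the trapezoidal column (denominator 4−1=3):
R(1,1) = 0.004003 + (0.004003 − (-1.646790))/3 = 0.554267
R(2,1) = (4·(-0.038693) − 0.004003) / 3 = -0.052925
R(2,2) = -0.052925 + (-0.052925 − 0.554267)/15 = -0.093404
(Column j=1 coincides with Simpson's rule on the same nodes.)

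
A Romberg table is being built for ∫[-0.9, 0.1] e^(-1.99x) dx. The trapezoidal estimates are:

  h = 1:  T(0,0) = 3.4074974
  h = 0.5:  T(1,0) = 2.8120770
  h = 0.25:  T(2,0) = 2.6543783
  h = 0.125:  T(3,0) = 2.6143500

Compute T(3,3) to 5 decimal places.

Richardson extrapolation on the trapezoidal column (denominator 4−1=3):
T(1,1) = (4·2.8120770 − 3.4074974) / 3 = 2.6136035
T(2,1) = 2.6543783 + (2.6543783 − 2.8120770)/3 = 2.6018121
T(3,1) = (4·2.6143500 − 2.6543783) / 3 = 2.6010072
T(2,2) = 2.6018121 + (2.6018121 − 2.6136035)/15 = 2.6010260
T(3,2) = 2.6010072 + (2.6010072 − 2.6018121)/15 = 2.6009535
T(3,3) = (64·2.6009535 − 2.6010260) / 63 = 2.6009523

2.60095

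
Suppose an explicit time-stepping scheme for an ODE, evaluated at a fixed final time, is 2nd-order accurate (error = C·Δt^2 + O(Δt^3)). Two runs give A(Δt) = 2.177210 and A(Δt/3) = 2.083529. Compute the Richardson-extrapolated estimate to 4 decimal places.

2.0718

Extrapolated value = (9·A(Δt/3) − A(Δt)) / (9 − 1)
= (9·2.083529 − 2.177210) / 8
= 16.574551 / 8 = 2.071819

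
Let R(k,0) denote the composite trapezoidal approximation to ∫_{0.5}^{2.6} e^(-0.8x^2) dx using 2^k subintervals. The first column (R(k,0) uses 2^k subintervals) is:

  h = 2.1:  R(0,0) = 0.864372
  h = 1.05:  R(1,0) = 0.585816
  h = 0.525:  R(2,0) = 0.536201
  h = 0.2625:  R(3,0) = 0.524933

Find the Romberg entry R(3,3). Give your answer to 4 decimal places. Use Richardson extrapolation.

0.5213

R(1,1) = (4·0.585816 − 0.864372) / 3 = 0.492964
R(2,1) = (4·0.536201 − 0.585816) / 3 = 0.519663
R(3,1) = (4·0.524933 − 0.536201) / 3 = 0.521177
R(2,2) = (16·0.519663 − 0.492964) / 15 = 0.521443
R(3,2) = 0.521177 + (0.521177 − 0.519663)/15 = 0.521278
R(3,3) = (64·0.521278 − 0.521443) / 63 = 0.521275
(Column j=1 coincides with Simpson's rule on the same nodes.)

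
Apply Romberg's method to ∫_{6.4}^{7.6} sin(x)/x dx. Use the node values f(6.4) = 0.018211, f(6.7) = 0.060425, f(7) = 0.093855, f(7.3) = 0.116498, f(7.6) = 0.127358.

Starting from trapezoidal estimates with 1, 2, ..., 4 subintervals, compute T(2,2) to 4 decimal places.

0.1041

T(0,0) (trapezoid, 1 panel, h=1.2000): 0.087341
T(1,0) (trapezoid, 2 panels, h=0.6000): 0.099984
T(2,0) (trapezoid, 4 panels, h=0.3000): 0.103069
T(1,1) = 0.099984 + (0.099984 − 0.087341)/3 = 0.104198
T(2,1) = 0.103069 + (0.103069 − 0.099984)/3 = 0.104097
T(2,2) = 0.104097 + (0.104097 − 0.104198)/15 = 0.104090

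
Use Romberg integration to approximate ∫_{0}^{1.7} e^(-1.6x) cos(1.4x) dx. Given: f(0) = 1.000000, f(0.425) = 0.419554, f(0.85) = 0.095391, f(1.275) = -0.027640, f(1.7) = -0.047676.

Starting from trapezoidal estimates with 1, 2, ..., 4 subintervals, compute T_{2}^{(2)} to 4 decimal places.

0.3844

T_{0}^{(0)} (trapezoid, 1 panel, h=1.7000): 0.809475
T_{1}^{(0)} (trapezoid, 2 panels, h=0.8500): 0.485820
T_{2}^{(0)} (trapezoid, 4 panels, h=0.4250): 0.409473
T_{1}^{(1)} = 0.485820 + (0.485820 − 0.809475)/3 = 0.377935
T_{2}^{(1)} = 0.409473 + (0.409473 − 0.485820)/3 = 0.384024
T_{2}^{(2)} = 0.384024 + (0.384024 − 0.377935)/15 = 0.384430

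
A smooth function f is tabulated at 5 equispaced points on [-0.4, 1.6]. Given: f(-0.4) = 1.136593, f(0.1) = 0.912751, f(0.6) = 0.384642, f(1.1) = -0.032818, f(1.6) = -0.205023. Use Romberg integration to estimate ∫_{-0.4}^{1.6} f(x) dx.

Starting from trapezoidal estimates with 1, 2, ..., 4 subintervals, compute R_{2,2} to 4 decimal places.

0.8732

R_{0,0} (trapezoid, 1 panel, h=2.0000): 0.931570
R_{1,0} (trapezoid, 2 panels, h=1.0000): 0.850427
R_{2,0} (trapezoid, 4 panels, h=0.5000): 0.865180
R_{1,1} = 0.850427 + (0.850427 − 0.931570)/3 = 0.823379
R_{2,1} = 0.865180 + (0.865180 − 0.850427)/3 = 0.870098
R_{2,2} = 0.870098 + (0.870098 − 0.823379)/15 = 0.873213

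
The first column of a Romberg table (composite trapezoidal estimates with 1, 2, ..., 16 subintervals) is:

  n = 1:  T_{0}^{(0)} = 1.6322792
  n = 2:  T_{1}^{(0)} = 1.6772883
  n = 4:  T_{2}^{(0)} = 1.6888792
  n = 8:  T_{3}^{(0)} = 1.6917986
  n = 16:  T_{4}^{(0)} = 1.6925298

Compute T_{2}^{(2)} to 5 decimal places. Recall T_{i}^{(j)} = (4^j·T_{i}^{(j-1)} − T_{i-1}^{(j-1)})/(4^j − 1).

1.69277

Richardson extrapolation on the trapezoidal column (denominator 4−1=3):
T_{1}^{(1)} = (4·1.6772883 − 1.6322792) / 3 = 1.6922913
T_{2}^{(1)} = (4·1.6888792 − 1.6772883) / 3 = 1.6927428
T_{2}^{(2)} = (16·1.6927428 − 1.6922913) / 15 = 1.6927729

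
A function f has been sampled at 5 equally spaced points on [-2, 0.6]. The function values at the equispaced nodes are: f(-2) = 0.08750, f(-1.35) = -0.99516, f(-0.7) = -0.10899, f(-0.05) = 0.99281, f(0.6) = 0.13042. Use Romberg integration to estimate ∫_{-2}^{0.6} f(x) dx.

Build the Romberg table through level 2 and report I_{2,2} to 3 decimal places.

I_{0,0} (trapezoid, 1 panel, h=2.6000): 0.28330
I_{1,0} (trapezoid, 2 panels, h=1.3000): -0.00004
I_{2,0} (trapezoid, 4 panels, h=0.6500): -0.00155
I_{1,1} = -0.00004 + (-0.00004 − 0.28330)/3 = -0.09449
I_{2,1} = -0.00155 + (-0.00155 − (-0.00004))/3 = -0.00205
I_{2,2} = -0.00205 + (-0.00205 − (-0.09449))/15 = 0.00411

0.004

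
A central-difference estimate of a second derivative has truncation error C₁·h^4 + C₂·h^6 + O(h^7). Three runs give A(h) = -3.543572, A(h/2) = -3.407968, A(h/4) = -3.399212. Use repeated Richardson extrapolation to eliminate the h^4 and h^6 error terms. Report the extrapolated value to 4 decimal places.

First eliminate the h^4 term (factor 2^4 = 16):
  B₁ = (16·(-3.407968) − (-3.543572))/15 = -3.398928
  B₂ = (16·(-3.399212) − (-3.407968))/15 = -3.398628
Then eliminate the h^6 term (factor 2^6 = 64):
  (64·(-3.398628) − (-3.398928))/63 = -3.398623

-3.3986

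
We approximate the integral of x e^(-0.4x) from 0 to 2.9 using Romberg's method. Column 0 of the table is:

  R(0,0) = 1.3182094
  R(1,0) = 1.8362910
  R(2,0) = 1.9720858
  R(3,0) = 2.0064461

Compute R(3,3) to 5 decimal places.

R(1,1) = 1.8362910 + (1.8362910 − 1.3182094)/3 = 2.0089849
R(2,1) = (4·1.9720858 − 1.8362910) / 3 = 2.0173507
R(3,1) = (4·2.0064461 − 1.9720858) / 3 = 2.0178995
R(2,2) = 2.0173507 + (2.0173507 − 2.0089849)/15 = 2.0179084
R(3,2) = 2.0178995 + (2.0178995 − 2.0173507)/15 = 2.0179361
R(3,3) = (64·2.0179361 − 2.0179084) / 63 = 2.0179365

2.01794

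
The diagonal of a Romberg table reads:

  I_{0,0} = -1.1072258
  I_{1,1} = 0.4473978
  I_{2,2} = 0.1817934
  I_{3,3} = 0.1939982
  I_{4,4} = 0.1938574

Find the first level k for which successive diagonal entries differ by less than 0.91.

|I_{1,1} − I_{0,0}| = 1.5546236 ≥ 0.91
|I_{2,2} − I_{1,1}| = 0.2656044 < 0.91

k = 2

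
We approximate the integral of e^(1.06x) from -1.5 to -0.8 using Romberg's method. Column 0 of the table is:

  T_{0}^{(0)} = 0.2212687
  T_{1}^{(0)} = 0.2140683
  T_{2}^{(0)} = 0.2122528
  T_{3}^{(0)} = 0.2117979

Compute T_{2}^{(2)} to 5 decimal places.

0.21165

Richardson extrapolation on the trapezoidal column (denominator 4−1=3):
T_{1}^{(1)} = 0.2140683 + (0.2140683 − 0.2212687)/3 = 0.2116682
T_{2}^{(1)} = 0.2122528 + (0.2122528 − 0.2140683)/3 = 0.2116476
T_{2}^{(2)} = (16·0.2116476 − 0.2116682) / 15 = 0.2116462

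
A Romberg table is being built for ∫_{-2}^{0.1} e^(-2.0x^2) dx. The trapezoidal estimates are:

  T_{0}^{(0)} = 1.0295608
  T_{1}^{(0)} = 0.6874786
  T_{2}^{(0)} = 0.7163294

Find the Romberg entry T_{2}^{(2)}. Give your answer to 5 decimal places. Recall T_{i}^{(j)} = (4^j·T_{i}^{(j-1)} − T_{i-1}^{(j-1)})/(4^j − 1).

T_{1}^{(1)} = 0.6874786 + (0.6874786 − 1.0295608)/3 = 0.5734512
T_{2}^{(1)} = 0.7163294 + (0.7163294 − 0.6874786)/3 = 0.7259463
T_{2}^{(2)} = 0.7259463 + (0.7259463 − 0.5734512)/15 = 0.7361126

0.73611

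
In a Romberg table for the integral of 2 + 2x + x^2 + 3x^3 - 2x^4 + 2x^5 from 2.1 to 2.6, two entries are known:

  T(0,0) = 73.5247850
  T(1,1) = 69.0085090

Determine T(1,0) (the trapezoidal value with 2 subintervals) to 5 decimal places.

70.13758

From T(1,1) = (4·T(1,0) − T(0,0))/3, solve for T(1,0):
4·T(1,0) = 3·69.0085090 + 73.5247850 = 280.5503120
T(1,0) = 70.1375780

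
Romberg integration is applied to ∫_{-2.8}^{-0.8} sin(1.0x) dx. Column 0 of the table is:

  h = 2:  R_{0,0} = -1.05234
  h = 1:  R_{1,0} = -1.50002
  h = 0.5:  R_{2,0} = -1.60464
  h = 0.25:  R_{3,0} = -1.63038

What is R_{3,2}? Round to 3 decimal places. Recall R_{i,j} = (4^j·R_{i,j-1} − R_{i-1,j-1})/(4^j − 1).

Richardson extrapolation on the trapezoidal column (denominator 4−1=3):
R_{2,1} = -1.60464 + (-1.60464 − (-1.50002))/3 = -1.63951
R_{3,1} = (4·(-1.63038) − (-1.60464)) / 3 = -1.63896
R_{3,2} = (16·(-1.63896) − (-1.63951)) / 15 = -1.63892

-1.639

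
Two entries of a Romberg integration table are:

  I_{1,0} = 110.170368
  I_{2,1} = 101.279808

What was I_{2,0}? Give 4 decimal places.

From I_{2,1} = (4·I_{2,0} − I_{1,0})/3, solve for I_{2,0}:
4·I_{2,0} = 3·101.279808 + 110.170368 = 414.009792
I_{2,0} = 103.502448

103.5024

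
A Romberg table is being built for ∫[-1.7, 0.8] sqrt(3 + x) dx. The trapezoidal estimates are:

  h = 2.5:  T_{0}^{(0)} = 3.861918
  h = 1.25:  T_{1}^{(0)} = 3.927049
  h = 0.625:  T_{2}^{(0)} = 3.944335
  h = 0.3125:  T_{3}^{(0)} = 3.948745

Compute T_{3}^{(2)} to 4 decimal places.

3.9502

Richardson extrapolation on the trapezoidal column (denominator 4−1=3):
T_{2}^{(1)} = 3.944335 + (3.944335 − 3.927049)/3 = 3.950097
T_{3}^{(1)} = (4·3.948745 − 3.944335) / 3 = 3.950215
T_{3}^{(2)} = (16·3.950215 − 3.950097) / 15 = 3.950223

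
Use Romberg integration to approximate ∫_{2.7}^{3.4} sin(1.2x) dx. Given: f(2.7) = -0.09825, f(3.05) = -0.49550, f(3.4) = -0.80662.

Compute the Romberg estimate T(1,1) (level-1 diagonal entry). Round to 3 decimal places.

-0.337

T(0,0) (trapezoid, 1 panel, h=0.7000): -0.31670
T(1,0) (trapezoid, 2 panels, h=0.3500): -0.33178
T(1,1) = -0.33178 + (-0.33178 − (-0.31670))/3 = -0.33681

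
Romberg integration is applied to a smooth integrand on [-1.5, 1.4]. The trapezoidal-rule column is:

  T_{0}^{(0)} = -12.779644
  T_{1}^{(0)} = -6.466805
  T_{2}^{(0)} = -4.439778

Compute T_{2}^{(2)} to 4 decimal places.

-3.7242

T_{1}^{(1)} = -6.466805 + (-6.466805 − (-12.779644))/3 = -4.362525
T_{2}^{(1)} = (4·(-4.439778) − (-6.466805)) / 3 = -3.764102
T_{2}^{(2)} = -3.764102 + (-3.764102 − (-4.362525))/15 = -3.724207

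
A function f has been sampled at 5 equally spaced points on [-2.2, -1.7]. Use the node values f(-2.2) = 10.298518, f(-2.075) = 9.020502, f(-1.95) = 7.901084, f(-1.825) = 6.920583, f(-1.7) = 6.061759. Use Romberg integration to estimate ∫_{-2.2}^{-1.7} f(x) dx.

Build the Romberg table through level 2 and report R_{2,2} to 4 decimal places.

R_{0,0} (trapezoid, 1 panel, h=0.5000): 4.090069
R_{1,0} (trapezoid, 2 panels, h=0.2500): 4.020306
R_{2,0} (trapezoid, 4 panels, h=0.1250): 4.002788
R_{1,1} = 4.020306 + (4.020306 − 4.090069)/3 = 3.997052
R_{2,1} = 4.002788 + (4.002788 − 4.020306)/3 = 3.996949
R_{2,2} = 3.996949 + (3.996949 − 3.997052)/15 = 3.996942

3.9969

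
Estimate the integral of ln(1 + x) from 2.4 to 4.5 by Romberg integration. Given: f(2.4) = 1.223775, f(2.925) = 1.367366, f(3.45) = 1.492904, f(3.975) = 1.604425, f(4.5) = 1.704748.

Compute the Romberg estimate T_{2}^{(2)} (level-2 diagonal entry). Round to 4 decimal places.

3.1153

T_{0}^{(0)} (trapezoid, 1 panel, h=2.1000): 3.074949
T_{1}^{(0)} (trapezoid, 2 panels, h=1.0500): 3.105024
T_{2}^{(0)} (trapezoid, 4 panels, h=0.5250): 3.112702
T_{1}^{(1)} = 3.105024 + (3.105024 − 3.074949)/3 = 3.115049
T_{2}^{(1)} = 3.112702 + (3.112702 − 3.105024)/3 = 3.115261
T_{2}^{(2)} = 3.115261 + (3.115261 − 3.115049)/15 = 3.115275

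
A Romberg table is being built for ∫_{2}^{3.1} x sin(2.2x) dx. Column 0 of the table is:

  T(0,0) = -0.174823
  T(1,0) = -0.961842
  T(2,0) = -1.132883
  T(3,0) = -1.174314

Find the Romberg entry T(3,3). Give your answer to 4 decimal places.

-1.1880

Richardson extrapolation on the trapezoidal column (denominator 4−1=3):
T(1,1) = -0.961842 + (-0.961842 − (-0.174823))/3 = -1.224182
T(2,1) = (4·(-1.132883) − (-0.961842)) / 3 = -1.189897
T(3,1) = -1.174314 + (-1.174314 − (-1.132883))/3 = -1.188124
T(2,2) = -1.189897 + (-1.189897 − (-1.224182))/15 = -1.187611
T(3,2) = (16·(-1.188124) − (-1.189897)) / 15 = -1.188006
T(3,3) = -1.188006 + (-1.188006 − (-1.187611))/63 = -1.188012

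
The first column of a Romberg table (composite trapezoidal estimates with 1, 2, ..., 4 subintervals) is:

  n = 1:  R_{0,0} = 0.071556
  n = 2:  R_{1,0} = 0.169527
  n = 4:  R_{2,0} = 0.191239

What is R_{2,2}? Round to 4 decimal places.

Richardson extrapolation on the trapezoidal column (denominator 4−1=3):
R_{1,1} = (4·0.169527 − 0.071556) / 3 = 0.202184
R_{2,1} = 0.191239 + (0.191239 − 0.169527)/3 = 0.198476
R_{2,2} = (16·0.198476 − 0.202184) / 15 = 0.198229
(Column j=1 coincides with Simpson's rule on the same nodes.)

0.1982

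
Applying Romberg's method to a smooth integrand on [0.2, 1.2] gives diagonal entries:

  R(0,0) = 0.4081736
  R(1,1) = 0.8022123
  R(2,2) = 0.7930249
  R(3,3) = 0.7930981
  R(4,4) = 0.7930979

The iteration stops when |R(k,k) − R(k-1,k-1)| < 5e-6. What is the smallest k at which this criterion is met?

|R(1,1) − R(0,0)| = 0.3940387 ≥ 5e-6
|R(2,2) − R(1,1)| = 0.0091874 ≥ 5e-6
|R(3,3) − R(2,2)| = 0.0000732 ≥ 5e-6
|R(4,4) − R(3,3)| = 0.0000002 < 5e-6

k = 4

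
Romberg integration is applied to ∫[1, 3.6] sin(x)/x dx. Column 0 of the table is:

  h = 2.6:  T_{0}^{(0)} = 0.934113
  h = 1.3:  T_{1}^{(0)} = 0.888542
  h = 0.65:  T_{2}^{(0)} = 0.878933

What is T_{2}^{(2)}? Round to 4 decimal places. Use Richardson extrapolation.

Richardson extrapolation on the trapezoidal column (denominator 4−1=3):
T_{1}^{(1)} = 0.888542 + (0.888542 − 0.934113)/3 = 0.873352
T_{2}^{(1)} = (4·0.878933 − 0.888542) / 3 = 0.875730
T_{2}^{(2)} = 0.875730 + (0.875730 − 0.873352)/15 = 0.875889

0.8759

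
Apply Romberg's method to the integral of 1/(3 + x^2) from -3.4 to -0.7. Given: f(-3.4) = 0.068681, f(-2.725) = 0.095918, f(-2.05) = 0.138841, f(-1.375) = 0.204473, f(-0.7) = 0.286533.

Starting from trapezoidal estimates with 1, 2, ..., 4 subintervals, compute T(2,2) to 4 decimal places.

0.4130

T(0,0) (trapezoid, 1 panel, h=2.7000): 0.479539
T(1,0) (trapezoid, 2 panels, h=1.3500): 0.427205
T(2,0) (trapezoid, 4 panels, h=0.6750): 0.416366
T(1,1) = 0.427205 + (0.427205 − 0.479539)/3 = 0.409760
T(2,1) = 0.416366 + (0.416366 − 0.427205)/3 = 0.412753
T(2,2) = 0.412753 + (0.412753 − 0.409760)/15 = 0.412953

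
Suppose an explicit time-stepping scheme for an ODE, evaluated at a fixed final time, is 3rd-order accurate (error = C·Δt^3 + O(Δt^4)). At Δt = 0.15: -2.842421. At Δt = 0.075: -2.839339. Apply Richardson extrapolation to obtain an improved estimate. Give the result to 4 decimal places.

The leading error scales as Δt^3; refining by a factor of 2 reduces it by 2^3 = 8.
Extrapolated value = (8·A(Δt/2) − A(Δt)) / (8 − 1)
= (8·(-2.839339) − (-2.842421)) / 7
= -19.872291 / 7 = -2.838899

-2.8389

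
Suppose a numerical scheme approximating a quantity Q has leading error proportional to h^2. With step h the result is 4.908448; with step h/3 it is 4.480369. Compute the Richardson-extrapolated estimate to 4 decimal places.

4.4269

The leading error scales as h^2; refining by a factor of 3 reduces it by 3^2 = 9.
Extrapolated value = (9·A(h/3) − A(h)) / (9 − 1)
= (9·4.480369 − 4.908448) / 8
= 35.414873 / 8 = 4.426859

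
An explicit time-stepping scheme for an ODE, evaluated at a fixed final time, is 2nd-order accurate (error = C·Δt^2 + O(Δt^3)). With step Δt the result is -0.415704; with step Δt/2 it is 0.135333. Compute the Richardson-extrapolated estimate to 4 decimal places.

Extrapolated value = (4·A(Δt/2) − A(Δt)) / (4 − 1)
= (4·0.135333 − (-0.415704)) / 3
= 0.957036 / 3 = 0.319012

0.3190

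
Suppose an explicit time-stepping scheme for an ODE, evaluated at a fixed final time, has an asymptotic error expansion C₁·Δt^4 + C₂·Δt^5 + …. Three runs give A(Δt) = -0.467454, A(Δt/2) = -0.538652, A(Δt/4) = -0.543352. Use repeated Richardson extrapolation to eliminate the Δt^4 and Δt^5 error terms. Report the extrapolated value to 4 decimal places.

First eliminate the Δt^4 term (factor 2^4 = 16):
  B₁ = (16·(-0.538652) − (-0.467454))/15 = -0.543399
  B₂ = (16·(-0.543352) − (-0.538652))/15 = -0.543665
Then eliminate the Δt^5 term (factor 2^5 = 32):
  (32·(-0.543665) − (-0.543399))/31 = -0.543674

-0.5437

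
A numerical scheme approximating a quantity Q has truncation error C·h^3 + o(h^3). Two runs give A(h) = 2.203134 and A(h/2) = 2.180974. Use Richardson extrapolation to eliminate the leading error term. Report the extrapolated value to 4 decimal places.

Extrapolated value = (8·A(h/2) − A(h)) / (8 − 1)
= (8·2.180974 − 2.203134) / 7
= 15.244658 / 7 = 2.177808

2.1778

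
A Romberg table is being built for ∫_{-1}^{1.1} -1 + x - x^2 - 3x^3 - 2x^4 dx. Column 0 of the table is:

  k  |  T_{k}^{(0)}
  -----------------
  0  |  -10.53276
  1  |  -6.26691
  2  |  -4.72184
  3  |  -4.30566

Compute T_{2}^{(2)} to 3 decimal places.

-4.164

Richardson extrapolation on the trapezoidal column (denominator 4−1=3):
T_{1}^{(1)} = (4·(-6.26691) − (-10.53276)) / 3 = -4.84496
T_{2}^{(1)} = (4·(-4.72184) − (-6.26691)) / 3 = -4.20682
T_{2}^{(2)} = (16·(-4.20682) − (-4.84496)) / 15 = -4.16428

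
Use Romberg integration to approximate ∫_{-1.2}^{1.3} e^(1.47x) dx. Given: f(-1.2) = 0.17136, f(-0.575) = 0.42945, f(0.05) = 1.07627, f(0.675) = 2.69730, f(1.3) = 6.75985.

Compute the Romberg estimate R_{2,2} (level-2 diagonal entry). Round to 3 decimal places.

R_{0,0} (trapezoid, 1 panel, h=2.5000): 8.66401
R_{1,0} (trapezoid, 2 panels, h=1.2500): 5.67734
R_{2,0} (trapezoid, 4 panels, h=0.6250): 4.79289
R_{1,1} = 5.67734 + (5.67734 − 8.66401)/3 = 4.68178
R_{2,1} = 4.79289 + (4.79289 − 5.67734)/3 = 4.49807
R_{2,2} = 4.49807 + (4.49807 − 4.68178)/15 = 4.48582

4.486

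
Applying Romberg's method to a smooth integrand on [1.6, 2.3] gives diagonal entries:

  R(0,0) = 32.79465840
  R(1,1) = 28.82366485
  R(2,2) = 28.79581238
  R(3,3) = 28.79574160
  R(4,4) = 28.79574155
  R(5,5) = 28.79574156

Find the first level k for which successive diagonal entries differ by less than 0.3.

|R(1,1) − R(0,0)| = 3.97099355 ≥ 0.3
|R(2,2) − R(1,1)| = 0.02785247 < 0.3

k = 2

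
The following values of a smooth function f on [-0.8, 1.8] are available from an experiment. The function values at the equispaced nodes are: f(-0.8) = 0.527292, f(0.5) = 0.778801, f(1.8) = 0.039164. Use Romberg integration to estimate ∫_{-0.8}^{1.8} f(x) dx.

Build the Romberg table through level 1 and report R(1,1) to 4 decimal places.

1.5954

R(0,0) (trapezoid, 1 panel, h=2.6000): 0.736393
R(1,0) (trapezoid, 2 panels, h=1.3000): 1.380638
R(1,1) = 1.380638 + (1.380638 − 0.736393)/3 = 1.595386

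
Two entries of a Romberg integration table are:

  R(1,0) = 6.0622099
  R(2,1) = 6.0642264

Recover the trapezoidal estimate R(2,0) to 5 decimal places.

From R(2,1) = (4·R(2,0) − R(1,0))/3, solve for R(2,0):
4·R(2,0) = 3·6.0642264 + 6.0622099 = 24.2548891
R(2,0) = 6.0637223

6.06372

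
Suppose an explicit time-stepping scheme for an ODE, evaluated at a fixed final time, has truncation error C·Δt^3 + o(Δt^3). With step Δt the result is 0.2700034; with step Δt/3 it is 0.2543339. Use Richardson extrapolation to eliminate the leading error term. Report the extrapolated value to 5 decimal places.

The leading error scales as Δt^3; refining by a factor of 3 reduces it by 3^3 = 27.
Extrapolated value = (27·A(Δt/3) − A(Δt)) / (27 − 1)
= (27·0.2543339 − 0.2700034) / 26
= 6.5970119 / 26 = 0.2537312

0.25373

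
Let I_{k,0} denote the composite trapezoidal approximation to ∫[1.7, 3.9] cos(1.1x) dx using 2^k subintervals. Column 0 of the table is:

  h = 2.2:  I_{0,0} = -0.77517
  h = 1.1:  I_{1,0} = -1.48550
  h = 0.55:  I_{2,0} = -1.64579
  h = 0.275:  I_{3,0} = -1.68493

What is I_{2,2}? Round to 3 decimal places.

Richardson extrapolation on the trapezoidal column (denominator 4−1=3):
I_{1,1} = (4·(-1.48550) − (-0.77517)) / 3 = -1.72228
I_{2,1} = (4·(-1.64579) − (-1.48550)) / 3 = -1.69922
I_{2,2} = (16·(-1.69922) − (-1.72228)) / 15 = -1.69768
(Column j=1 coincides with Simpson's rule on the same nodes.)

-1.698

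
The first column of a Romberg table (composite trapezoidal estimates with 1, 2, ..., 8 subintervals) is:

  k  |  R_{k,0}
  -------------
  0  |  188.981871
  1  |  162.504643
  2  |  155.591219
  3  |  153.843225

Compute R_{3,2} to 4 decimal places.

R_{2,1} = 155.591219 + (155.591219 − 162.504643)/3 = 153.286744
R_{3,1} = (4·153.843225 − 155.591219) / 3 = 153.260560
R_{3,2} = (16·153.260560 − 153.286744) / 15 = 153.258814

153.2588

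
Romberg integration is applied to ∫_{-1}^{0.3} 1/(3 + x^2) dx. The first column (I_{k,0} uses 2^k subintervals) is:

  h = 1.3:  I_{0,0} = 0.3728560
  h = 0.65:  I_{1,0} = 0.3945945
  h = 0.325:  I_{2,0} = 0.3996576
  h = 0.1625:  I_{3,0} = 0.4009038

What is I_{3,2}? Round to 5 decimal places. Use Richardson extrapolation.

I_{2,1} = (4·0.3996576 − 0.3945945) / 3 = 0.4013453
I_{3,1} = (4·0.4009038 − 0.3996576) / 3 = 0.4013192
I_{3,2} = (16·0.4013192 − 0.4013453) / 15 = 0.4013175
(Column j=1 coincides with Simpson's rule on the same nodes.)

0.40132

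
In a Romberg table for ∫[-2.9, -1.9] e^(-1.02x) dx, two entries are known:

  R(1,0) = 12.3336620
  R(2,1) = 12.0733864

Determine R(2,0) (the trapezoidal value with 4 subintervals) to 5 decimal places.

From R(2,1) = (4·R(2,0) − R(1,0))/3, solve for R(2,0):
4·R(2,0) = 3·12.0733864 + 12.3336620 = 48.5538212
R(2,0) = 12.1384553

12.13846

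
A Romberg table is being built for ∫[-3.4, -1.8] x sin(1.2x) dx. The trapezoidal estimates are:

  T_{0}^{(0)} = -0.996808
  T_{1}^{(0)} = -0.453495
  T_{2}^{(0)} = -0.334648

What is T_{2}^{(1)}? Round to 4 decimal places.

-0.2950

T_{2}^{(1)} = -0.334648 + (-0.334648 − (-0.453495))/3 = -0.295032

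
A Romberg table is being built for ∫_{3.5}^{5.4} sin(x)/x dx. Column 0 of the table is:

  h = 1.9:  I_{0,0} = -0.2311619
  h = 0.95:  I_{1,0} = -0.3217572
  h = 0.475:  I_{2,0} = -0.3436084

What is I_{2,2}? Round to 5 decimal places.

-0.35082

Richardson extrapolation on the trapezoidal column (denominator 4−1=3):
I_{1,1} = -0.3217572 + (-0.3217572 − (-0.2311619))/3 = -0.3519556
I_{2,1} = (4·(-0.3436084) − (-0.3217572)) / 3 = -0.3508921
I_{2,2} = (16·(-0.3508921) − (-0.3519556)) / 15 = -0.3508212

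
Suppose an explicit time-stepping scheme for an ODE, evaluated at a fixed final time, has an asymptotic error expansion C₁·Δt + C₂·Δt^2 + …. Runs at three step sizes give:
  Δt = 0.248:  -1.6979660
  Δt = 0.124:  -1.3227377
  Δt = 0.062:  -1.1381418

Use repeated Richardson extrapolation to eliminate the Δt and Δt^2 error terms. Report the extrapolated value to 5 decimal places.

First eliminate the Δt term (factor 2^1 = 2):
  B₁ = (2·(-1.3227377) − (-1.6979660))/1 = -0.9475094
  B₂ = (2·(-1.1381418) − (-1.3227377))/1 = -0.9535459
Then eliminate the Δt^2 term (factor 2^2 = 4):
  (4·(-0.9535459) − (-0.9475094))/3 = -0.9555581

-0.95556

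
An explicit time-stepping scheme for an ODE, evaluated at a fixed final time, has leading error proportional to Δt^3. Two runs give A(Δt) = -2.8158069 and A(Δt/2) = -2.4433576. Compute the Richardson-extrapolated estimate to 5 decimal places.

The leading error scales as Δt^3; refining by a factor of 2 reduces it by 2^3 = 8.
Extrapolated value = (8·A(Δt/2) − A(Δt)) / (8 − 1)
= (8·(-2.4433576) − (-2.8158069)) / 7
= -16.7310539 / 7 = -2.3901506

-2.39015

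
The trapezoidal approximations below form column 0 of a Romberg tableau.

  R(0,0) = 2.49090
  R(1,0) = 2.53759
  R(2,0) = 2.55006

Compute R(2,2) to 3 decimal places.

2.554

R(1,1) = (4·2.53759 − 2.49090) / 3 = 2.55315
R(2,1) = (4·2.55006 − 2.53759) / 3 = 2.55422
R(2,2) = 2.55422 + (2.55422 − 2.55315)/15 = 2.55429
(Column j=1 coincides with Simpson's rule on the same nodes.)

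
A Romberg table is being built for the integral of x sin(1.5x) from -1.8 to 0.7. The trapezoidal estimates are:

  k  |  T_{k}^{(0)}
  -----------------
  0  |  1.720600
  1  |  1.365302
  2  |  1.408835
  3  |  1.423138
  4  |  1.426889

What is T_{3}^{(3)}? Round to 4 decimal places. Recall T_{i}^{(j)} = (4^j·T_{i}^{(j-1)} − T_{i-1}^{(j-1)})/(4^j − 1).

1.4281

Richardson extrapolation on the trapezoidal column (denominator 4−1=3):
T_{1}^{(1)} = (4·1.365302 − 1.720600) / 3 = 1.246869
T_{2}^{(1)} = 1.408835 + (1.408835 − 1.365302)/3 = 1.423346
T_{3}^{(1)} = 1.423138 + (1.423138 − 1.408835)/3 = 1.427906
T_{2}^{(2)} = (16·1.423346 − 1.246869) / 15 = 1.435111
T_{3}^{(2)} = (16·1.427906 − 1.423346) / 15 = 1.428210
T_{3}^{(3)} = (64·1.428210 − 1.435111) / 63 = 1.428100
(Column j=1 coincides with Simpson's rule on the same nodes.)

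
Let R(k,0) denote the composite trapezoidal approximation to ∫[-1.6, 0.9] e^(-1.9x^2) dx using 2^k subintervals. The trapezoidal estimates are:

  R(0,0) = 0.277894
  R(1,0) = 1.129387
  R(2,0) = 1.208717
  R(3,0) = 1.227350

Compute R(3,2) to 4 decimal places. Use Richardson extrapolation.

1.2335

R(2,1) = (4·1.208717 − 1.129387) / 3 = 1.235160
R(3,1) = 1.227350 + (1.227350 − 1.208717)/3 = 1.233561
R(3,2) = (16·1.233561 − 1.235160) / 15 = 1.233454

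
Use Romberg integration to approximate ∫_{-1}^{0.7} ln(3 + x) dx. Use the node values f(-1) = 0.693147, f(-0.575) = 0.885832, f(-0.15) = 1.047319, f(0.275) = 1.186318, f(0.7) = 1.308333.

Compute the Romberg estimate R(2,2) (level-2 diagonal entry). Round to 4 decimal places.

1.7545

R(0,0) (trapezoid, 1 panel, h=1.7000): 1.701258
R(1,0) (trapezoid, 2 panels, h=0.8500): 1.740850
R(2,0) (trapezoid, 4 panels, h=0.4250): 1.751089
R(1,1) = 1.740850 + (1.740850 − 1.701258)/3 = 1.754047
R(2,1) = 1.751089 + (1.751089 − 1.740850)/3 = 1.754502
R(2,2) = 1.754502 + (1.754502 − 1.754047)/15 = 1.754532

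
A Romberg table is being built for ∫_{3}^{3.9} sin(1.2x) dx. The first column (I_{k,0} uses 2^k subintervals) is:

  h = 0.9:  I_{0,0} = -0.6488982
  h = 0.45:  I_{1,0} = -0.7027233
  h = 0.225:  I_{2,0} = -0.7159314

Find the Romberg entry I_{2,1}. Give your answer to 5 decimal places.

I_{2,1} = (4·(-0.7159314) − (-0.7027233)) / 3 = -0.7203341

-0.72033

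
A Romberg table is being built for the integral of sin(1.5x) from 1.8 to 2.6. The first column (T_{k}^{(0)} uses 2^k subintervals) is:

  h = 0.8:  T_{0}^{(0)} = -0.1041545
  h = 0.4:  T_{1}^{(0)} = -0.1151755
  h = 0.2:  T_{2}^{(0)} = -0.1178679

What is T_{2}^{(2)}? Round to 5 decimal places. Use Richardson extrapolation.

-0.11876

T_{1}^{(1)} = -0.1151755 + (-0.1151755 − (-0.1041545))/3 = -0.1188492
T_{2}^{(1)} = -0.1178679 + (-0.1178679 − (-0.1151755))/3 = -0.1187654
T_{2}^{(2)} = (16·(-0.1187654) − (-0.1188492)) / 15 = -0.1187598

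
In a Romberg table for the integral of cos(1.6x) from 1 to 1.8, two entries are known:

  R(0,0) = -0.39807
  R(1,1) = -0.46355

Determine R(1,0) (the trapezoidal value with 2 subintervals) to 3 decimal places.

From R(1,1) = (4·R(1,0) − R(0,0))/3, solve for R(1,0):
4·R(1,0) = 3·(-0.46355) + (-0.39807) = -1.78872
R(1,0) = -0.44718

-0.447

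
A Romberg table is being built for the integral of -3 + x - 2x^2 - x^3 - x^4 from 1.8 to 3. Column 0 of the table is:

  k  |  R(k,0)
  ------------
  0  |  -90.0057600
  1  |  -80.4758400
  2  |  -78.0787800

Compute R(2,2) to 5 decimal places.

-77.27846

Richardson extrapolation on the trapezoidal column (denominator 4−1=3):
R(1,1) = -80.4758400 + (-80.4758400 − (-90.0057600))/3 = -77.2992000
R(2,1) = (4·(-78.0787800) − (-80.4758400)) / 3 = -77.2797600
R(2,2) = -77.2797600 + (-77.2797600 − (-77.2992000))/15 = -77.2784640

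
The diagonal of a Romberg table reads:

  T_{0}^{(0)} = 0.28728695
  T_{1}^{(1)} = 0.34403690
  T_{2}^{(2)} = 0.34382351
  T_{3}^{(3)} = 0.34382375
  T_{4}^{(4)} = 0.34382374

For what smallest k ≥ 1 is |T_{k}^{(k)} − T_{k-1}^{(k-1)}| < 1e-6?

|T_{1}^{(1)} − T_{0}^{(0)}| = 0.05674995 ≥ 1e-6
|T_{2}^{(2)} − T_{1}^{(1)}| = 0.00021339 ≥ 1e-6
|T_{3}^{(3)} − T_{2}^{(2)}| = 0.00000024 < 1e-6

k = 3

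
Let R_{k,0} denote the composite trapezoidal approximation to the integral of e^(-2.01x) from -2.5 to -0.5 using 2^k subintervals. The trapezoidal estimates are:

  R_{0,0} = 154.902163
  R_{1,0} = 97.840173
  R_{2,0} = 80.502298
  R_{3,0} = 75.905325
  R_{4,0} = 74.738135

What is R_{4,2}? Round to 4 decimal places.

Richardson extrapolation on the trapezoidal column (denominator 4−1=3):
R_{3,1} = 75.905325 + (75.905325 − 80.502298)/3 = 74.373001
R_{4,1} = 74.738135 + (74.738135 − 75.905325)/3 = 74.349072
R_{4,2} = 74.349072 + (74.349072 − 74.373001)/15 = 74.347477
(Column j=1 coincides with Simpson's rule on the same nodes.)

74.3475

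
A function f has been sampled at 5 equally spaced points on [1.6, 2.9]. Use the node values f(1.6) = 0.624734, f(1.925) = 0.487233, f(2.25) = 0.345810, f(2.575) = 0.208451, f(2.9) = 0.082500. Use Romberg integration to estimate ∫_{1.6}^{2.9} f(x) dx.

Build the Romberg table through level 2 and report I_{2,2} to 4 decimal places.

0.4530

I_{0,0} (trapezoid, 1 panel, h=1.3000): 0.459702
I_{1,0} (trapezoid, 2 panels, h=0.6500): 0.454628
I_{2,0} (trapezoid, 4 panels, h=0.3250): 0.453411
I_{1,1} = 0.454628 + (0.454628 − 0.459702)/3 = 0.452937
I_{2,1} = 0.453411 + (0.453411 − 0.454628)/3 = 0.453005
I_{2,2} = 0.453005 + (0.453005 − 0.452937)/15 = 0.453010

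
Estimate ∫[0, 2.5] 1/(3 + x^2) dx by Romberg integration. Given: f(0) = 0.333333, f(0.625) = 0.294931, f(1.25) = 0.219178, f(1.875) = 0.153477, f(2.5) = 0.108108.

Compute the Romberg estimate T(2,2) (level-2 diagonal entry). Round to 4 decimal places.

T(0,0) (trapezoid, 1 panel, h=2.5000): 0.551801
T(1,0) (trapezoid, 2 panels, h=1.2500): 0.549873
T(2,0) (trapezoid, 4 panels, h=0.6250): 0.555192
T(1,1) = 0.549873 + (0.549873 − 0.551801)/3 = 0.549230
T(2,1) = 0.555192 + (0.555192 − 0.549873)/3 = 0.556965
T(2,2) = 0.556965 + (0.556965 − 0.549230)/15 = 0.557481

0.5575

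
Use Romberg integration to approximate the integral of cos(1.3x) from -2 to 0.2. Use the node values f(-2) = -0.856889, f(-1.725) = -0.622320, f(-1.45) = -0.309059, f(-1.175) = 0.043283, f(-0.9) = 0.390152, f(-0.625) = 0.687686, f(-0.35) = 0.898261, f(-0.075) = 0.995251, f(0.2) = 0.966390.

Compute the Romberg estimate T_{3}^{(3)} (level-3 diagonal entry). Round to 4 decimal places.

T_{0}^{(0)} (trapezoid, 1 panel, h=2.2000): 0.120451
T_{1}^{(0)} (trapezoid, 2 panels, h=1.1000): 0.489393
T_{2}^{(0)} (trapezoid, 4 panels, h=0.5500): 0.568757
T_{3}^{(0)} (trapezoid, 8 panels, h=0.2750): 0.587951
T_{1}^{(1)} = 0.489393 + (0.489393 − 0.120451)/3 = 0.612374
T_{2}^{(1)} = 0.568757 + (0.568757 − 0.489393)/3 = 0.595212
T_{3}^{(1)} = 0.587951 + (0.587951 − 0.568757)/3 = 0.594349
T_{2}^{(2)} = 0.595212 + (0.595212 − 0.612374)/15 = 0.594068
T_{3}^{(2)} = 0.594349 + (0.594349 − 0.595212)/15 = 0.594291
T_{3}^{(3)} = 0.594291 + (0.594291 − 0.594068)/63 = 0.594295

0.5943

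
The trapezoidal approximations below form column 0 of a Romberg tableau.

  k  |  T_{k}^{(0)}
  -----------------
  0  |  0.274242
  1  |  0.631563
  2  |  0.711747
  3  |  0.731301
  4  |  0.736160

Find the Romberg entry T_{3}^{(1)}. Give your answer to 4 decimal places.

T_{3}^{(1)} = 0.731301 + (0.731301 − 0.711747)/3 = 0.737819

0.7378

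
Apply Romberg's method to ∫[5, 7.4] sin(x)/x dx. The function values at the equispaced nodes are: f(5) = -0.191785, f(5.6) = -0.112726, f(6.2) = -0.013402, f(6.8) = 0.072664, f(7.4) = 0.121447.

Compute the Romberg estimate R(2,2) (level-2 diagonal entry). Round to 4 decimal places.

-0.0516

R(0,0) (trapezoid, 1 panel, h=2.4000): -0.084406
R(1,0) (trapezoid, 2 panels, h=1.2000): -0.058285
R(2,0) (trapezoid, 4 panels, h=0.6000): -0.053180
R(1,1) = -0.058285 + (-0.058285 − (-0.084406))/3 = -0.049578
R(2,1) = -0.053180 + (-0.053180 − (-0.058285))/3 = -0.051478
R(2,2) = -0.051478 + (-0.051478 − (-0.049578))/15 = -0.051605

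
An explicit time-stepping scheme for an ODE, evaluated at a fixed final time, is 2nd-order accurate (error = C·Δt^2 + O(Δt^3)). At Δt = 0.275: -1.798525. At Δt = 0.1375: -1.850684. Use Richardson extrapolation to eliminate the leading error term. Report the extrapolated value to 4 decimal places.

Extrapolated value = (4·A(Δt/2) − A(Δt)) / (4 − 1)
= (4·(-1.850684) − (-1.798525)) / 3
= -5.604211 / 3 = -1.868070

-1.8681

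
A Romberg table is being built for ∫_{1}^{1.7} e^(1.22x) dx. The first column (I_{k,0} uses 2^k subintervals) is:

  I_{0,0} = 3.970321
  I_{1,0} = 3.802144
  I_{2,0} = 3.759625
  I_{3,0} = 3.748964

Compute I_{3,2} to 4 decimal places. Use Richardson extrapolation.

I_{2,1} = (4·3.759625 − 3.802144) / 3 = 3.745452
I_{3,1} = 3.748964 + (3.748964 − 3.759625)/3 = 3.745410
I_{3,2} = (16·3.745410 − 3.745452) / 15 = 3.745407

3.7454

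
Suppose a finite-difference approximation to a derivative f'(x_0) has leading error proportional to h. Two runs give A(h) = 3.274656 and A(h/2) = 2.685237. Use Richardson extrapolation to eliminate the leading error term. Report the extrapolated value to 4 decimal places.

Extrapolated value = (2·A(h/2) − A(h)) / (2 − 1)
= (2·2.685237 − 3.274656) / 1
= 2.095818 / 1 = 2.095818

2.0958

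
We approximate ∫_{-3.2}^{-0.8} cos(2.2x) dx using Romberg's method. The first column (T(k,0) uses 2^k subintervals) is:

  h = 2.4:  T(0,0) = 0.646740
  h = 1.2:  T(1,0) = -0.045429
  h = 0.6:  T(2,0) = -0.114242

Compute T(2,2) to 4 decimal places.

Richardson extrapolation on the trapezoidal column (denominator 4−1=3):
T(1,1) = -0.045429 + (-0.045429 − 0.646740)/3 = -0.276152
T(2,1) = -0.114242 + (-0.114242 − (-0.045429))/3 = -0.137180
T(2,2) = (16·(-0.137180) − (-0.276152)) / 15 = -0.127915

-0.1279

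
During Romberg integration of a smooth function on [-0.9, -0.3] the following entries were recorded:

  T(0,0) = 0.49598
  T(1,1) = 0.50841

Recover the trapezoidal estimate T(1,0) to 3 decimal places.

0.505

From T(1,1) = (4·T(1,0) − T(0,0))/3, solve for T(1,0):
4·T(1,0) = 3·0.50841 + 0.49598 = 2.02121
T(1,0) = 0.50530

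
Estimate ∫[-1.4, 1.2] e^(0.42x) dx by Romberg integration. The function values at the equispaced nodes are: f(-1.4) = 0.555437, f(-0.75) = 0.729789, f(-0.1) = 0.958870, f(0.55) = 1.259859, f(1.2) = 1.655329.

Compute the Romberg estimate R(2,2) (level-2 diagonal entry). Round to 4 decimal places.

2.6188

R(0,0) (trapezoid, 1 panel, h=2.6000): 2.873996
R(1,0) (trapezoid, 2 panels, h=1.3000): 2.683529
R(2,0) (trapezoid, 4 panels, h=0.6500): 2.635036
R(1,1) = 2.683529 + (2.683529 − 2.873996)/3 = 2.620040
R(2,1) = 2.635036 + (2.635036 − 2.683529)/3 = 2.618872
R(2,2) = 2.618872 + (2.618872 − 2.620040)/15 = 2.618794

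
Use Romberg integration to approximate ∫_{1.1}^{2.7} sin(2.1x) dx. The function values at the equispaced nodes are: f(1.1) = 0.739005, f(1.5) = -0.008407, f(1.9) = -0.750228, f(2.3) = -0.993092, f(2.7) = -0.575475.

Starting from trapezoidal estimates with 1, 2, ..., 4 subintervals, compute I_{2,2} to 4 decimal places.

-0.7094

I_{0,0} (trapezoid, 1 panel, h=1.6000): 0.130824
I_{1,0} (trapezoid, 2 panels, h=0.8000): -0.534770
I_{2,0} (trapezoid, 4 panels, h=0.4000): -0.667985
I_{1,1} = -0.534770 + (-0.534770 − 0.130824)/3 = -0.756635
I_{2,1} = -0.667985 + (-0.667985 − (-0.534770))/3 = -0.712390
I_{2,2} = -0.712390 + (-0.712390 − (-0.756635))/15 = -0.709440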